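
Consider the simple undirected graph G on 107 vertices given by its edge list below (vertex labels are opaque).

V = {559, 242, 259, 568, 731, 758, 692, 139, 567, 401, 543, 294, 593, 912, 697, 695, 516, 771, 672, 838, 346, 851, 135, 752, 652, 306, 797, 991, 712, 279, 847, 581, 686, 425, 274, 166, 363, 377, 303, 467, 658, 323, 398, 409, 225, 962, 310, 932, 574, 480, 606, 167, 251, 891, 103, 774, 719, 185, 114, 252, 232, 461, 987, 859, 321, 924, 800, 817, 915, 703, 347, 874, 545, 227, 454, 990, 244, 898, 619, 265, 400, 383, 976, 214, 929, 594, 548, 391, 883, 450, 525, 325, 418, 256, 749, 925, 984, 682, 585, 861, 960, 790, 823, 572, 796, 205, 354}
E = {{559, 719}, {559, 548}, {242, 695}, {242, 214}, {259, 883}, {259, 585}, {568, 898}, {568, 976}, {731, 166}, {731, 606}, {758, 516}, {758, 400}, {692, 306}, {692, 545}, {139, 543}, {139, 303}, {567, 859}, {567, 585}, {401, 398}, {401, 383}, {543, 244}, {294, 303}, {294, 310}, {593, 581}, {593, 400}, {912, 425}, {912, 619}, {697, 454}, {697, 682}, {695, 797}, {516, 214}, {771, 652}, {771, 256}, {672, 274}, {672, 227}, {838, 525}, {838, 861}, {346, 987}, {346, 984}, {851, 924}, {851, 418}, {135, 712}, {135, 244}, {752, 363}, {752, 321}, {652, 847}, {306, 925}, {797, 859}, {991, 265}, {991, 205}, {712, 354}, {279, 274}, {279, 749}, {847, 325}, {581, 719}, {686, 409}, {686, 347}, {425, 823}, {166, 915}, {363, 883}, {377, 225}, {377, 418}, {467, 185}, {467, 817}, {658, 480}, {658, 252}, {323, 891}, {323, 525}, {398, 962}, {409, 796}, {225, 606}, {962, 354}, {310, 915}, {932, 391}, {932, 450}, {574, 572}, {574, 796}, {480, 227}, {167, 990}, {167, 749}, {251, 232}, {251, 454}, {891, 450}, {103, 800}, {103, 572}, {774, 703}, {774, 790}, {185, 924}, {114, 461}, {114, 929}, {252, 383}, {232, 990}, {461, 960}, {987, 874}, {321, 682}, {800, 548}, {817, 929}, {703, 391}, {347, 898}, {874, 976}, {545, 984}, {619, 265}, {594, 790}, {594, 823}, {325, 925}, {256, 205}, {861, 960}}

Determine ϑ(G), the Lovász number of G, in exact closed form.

107*cos(pi/107)/(cos(pi/107) + 1)

N(225) = {377, 606}, |N(225)| = 2.
deg(797) = 2; N(797) = {695, 859}.
Vertex 363 has 2 neighbors: 752, 883.
Vertex 265 has 2 neighbors: 991, 619.
G on 107 vertices is 2-regular; a single 107-cycle (edge-transitive).
A has 54 distinct eigenvalues ≈ [2.0, 1.996553, 1.986223, 1.969046, 1.945082, 1.914413, 1.877144, 1.833404, 1.783344, 1.727137, 1.664975, 1.597075, 1.523668, 1.44501, 1.36137, 1.273037, 1.180316, 1.083526, 0.983001, 0.879087, 0.772143, 0.662537, 0.550647, 0.43686, 0.321566, 0.205163, 0.088054, -0.02936, -0.146672, -0.263478, -0.379376, -0.493966, -0.606854, -0.717649, -0.825971, -0.931446, -1.033709, -1.132409, -1.227206, -1.317772, -1.403795, -1.484979, -1.561044, -1.631728, -1.696787, -1.755997, -1.809154, -1.856074, -1.896596, -1.930579, -1.957908, -1.978487, -1.992247, -1.999138].
Lovász (edge-transitive): ϑ = −107·(-2*cos(pi/107))/((2)−(-2*cos(pi/107))) = 107*cos(pi/107)/(cos(pi/107) + 1).
Numerically 53.48847.
Sandwich: α(G)=53 ≤ ϑ(G)=107*cos(pi/107)/(cos(pi/107) + 1) ≤ χ(Ḡ)=54 (both strict).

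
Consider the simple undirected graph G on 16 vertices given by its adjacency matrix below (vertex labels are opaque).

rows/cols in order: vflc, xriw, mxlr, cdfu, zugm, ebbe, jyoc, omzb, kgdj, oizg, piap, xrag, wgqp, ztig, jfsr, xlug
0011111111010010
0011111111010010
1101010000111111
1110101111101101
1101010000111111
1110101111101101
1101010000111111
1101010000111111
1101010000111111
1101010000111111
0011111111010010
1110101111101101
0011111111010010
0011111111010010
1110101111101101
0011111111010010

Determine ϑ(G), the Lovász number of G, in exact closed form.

N(ebbe) = {vflc, xriw, mxlr, zugm, jyoc, omzb, kgdj, oizg, piap, wgqp, ztig, xlug}, |N(ebbe)| = 12.
Vertex xrag has 12 neighbors: vflc, xriw, mxlr, zugm, jyoc, omzb, kgdj, oizg, piap, wgqp, ztig, xlug.
N(omzb) = {vflc, xriw, cdfu, ebbe, piap, xrag, wgqp, ztig, jfsr, xlug}, |N(omzb)| = 10.
deg(cdfu) = 12; N(cdfu) = {vflc, xriw, mxlr, zugm, jyoc, omzb, kgdj, oizg, piap, wgqp, ztig, xlug}.
G = K_{6,6,4}: α = 6 = χ(Ḡ), so ϑ = 6.
= 6.00000000… (decimal).
Check 6 ≤ 6 ≤ 6: collapsed.

6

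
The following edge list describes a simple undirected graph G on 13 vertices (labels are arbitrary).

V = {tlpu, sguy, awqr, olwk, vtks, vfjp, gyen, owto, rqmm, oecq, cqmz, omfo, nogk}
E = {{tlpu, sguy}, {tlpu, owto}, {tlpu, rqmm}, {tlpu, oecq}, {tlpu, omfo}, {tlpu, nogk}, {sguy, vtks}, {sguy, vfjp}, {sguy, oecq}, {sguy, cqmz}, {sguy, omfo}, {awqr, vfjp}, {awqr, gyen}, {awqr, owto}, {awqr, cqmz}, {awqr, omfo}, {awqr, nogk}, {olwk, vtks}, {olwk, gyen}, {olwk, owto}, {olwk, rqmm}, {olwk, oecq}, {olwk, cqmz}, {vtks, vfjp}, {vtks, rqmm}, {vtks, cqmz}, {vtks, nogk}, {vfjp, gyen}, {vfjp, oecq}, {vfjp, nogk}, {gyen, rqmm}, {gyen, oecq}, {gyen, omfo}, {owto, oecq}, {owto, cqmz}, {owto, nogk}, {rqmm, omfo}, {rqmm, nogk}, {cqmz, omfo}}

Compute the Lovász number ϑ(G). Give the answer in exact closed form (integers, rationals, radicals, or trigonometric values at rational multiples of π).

sqrt(13)

Vertex nogk has 6 neighbors: tlpu, awqr, vtks, vfjp, owto, rqmm.
N(tlpu) = {sguy, owto, rqmm, oecq, omfo, nogk}, |N(tlpu)| = 6.
N(owto) = {tlpu, awqr, olwk, oecq, cqmz, nogk}, |N(owto)| = 6.
Vertex olwk has 6 neighbors: vtks, gyen, owto, rqmm, oecq, cqmz.
Every vertex has degree 6 (N=13); SR(13,6,2,3) — a Paley graph.
A has 3 distinct eigenvalues ≈ [6.0, 1.302776, -2.302776].
Lovász (edge-transitive): ϑ = −13·(-sqrt(13)/2 - 1/2)/((6)−(-sqrt(13)/2 - 1/2)) = sqrt(13).
≈ 3.60555 (to 5 d.p.).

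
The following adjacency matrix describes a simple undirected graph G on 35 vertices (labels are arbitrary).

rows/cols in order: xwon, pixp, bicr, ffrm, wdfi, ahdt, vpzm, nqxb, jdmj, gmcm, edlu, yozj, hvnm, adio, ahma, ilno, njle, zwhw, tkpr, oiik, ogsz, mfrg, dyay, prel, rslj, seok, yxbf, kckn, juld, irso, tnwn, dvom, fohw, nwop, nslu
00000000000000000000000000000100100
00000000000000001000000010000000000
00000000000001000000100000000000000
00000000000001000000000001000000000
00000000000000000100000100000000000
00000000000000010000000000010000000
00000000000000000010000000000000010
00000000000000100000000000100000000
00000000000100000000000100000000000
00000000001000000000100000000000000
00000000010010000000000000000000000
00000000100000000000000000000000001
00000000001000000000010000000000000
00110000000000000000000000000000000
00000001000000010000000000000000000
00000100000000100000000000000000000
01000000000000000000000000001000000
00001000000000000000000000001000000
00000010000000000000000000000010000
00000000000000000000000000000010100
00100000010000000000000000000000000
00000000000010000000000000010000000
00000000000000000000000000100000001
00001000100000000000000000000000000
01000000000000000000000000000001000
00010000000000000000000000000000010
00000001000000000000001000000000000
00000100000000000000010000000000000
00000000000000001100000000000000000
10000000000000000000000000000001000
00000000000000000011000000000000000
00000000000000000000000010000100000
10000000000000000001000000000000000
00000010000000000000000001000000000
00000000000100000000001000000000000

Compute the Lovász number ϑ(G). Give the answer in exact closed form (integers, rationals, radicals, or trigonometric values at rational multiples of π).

Vertex hvnm has 2 neighbors: edlu, mfrg.
deg(ahdt) = 2; N(ahdt) = {ilno, kckn}.
N(xwon) = {irso, fohw}, |N(xwon)| = 2.
deg(yozj) = 2; N(yozj) = {jdmj, nslu}.
2-regular, N=35; connected 2-regular on 35 ⇒ C_{35}.
spec(A) ≈ [2.0, 1.96786, 1.87247, 1.7169, 1.50614, 1.24698, 0.94774, 0.61803, 0.26847, -0.08973, -0.44504, -0.78605, -1.10179, -1.38213, -1.61803, -1.80194, -1.92793, -1.99195] (distinct, 5 d.p.).
−35·(-2*cos(pi/35)) / ((2)−(-2*cos(pi/35))) = 35*cos(pi/35)/(cos(pi/35) + 1) = ϑ(G).
≈ 17.4647 (to 4 d.p.).
Sandwich: α(G)=17 ≤ ϑ(G)=35*cos(pi/35)/(cos(pi/35) + 1) ≤ χ(Ḡ)=18 (both strict).

35*cos(pi/35)/(cos(pi/35) + 1)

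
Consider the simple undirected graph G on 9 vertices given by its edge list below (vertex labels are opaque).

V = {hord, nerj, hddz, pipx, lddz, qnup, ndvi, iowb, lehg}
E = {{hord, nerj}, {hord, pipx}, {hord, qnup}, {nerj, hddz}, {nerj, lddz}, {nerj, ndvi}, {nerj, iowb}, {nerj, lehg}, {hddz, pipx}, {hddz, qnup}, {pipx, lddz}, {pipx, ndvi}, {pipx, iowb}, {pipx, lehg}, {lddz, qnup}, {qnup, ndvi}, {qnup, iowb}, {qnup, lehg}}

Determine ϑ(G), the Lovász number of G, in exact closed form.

deg(hord) = 3; N(hord) = {nerj, pipx, qnup}.
deg(qnup) = 6; N(qnup) = {hord, hddz, lddz, ndvi, iowb, lehg}.
N(pipx) = {hord, hddz, lddz, ndvi, iowb, lehg}, |N(pipx)| = 6.
Vertex lddz has 3 neighbors: nerj, pipx, qnup.
K_{6,3} (perfect); ϑ(G) = α(G) = max{6,3} = 6.
ϑ(G) ≈ 6.0000.
Check 6 ≤ 6 ≤ 6: collapsed.

6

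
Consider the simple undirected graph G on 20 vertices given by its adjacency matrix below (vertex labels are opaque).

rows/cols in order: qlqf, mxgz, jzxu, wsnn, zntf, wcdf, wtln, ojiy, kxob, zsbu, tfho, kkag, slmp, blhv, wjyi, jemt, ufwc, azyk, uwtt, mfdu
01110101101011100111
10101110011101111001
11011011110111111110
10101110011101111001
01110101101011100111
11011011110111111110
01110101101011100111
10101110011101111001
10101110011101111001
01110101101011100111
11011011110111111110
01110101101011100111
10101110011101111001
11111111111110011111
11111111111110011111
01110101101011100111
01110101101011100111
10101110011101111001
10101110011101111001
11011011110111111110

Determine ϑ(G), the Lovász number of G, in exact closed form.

deg(uwtt) = 13; N(uwtt) = {qlqf, jzxu, zntf, wcdf, wtln, zsbu, tfho, kkag, blhv, wjyi, jemt, ufwc, mfdu}.
Vertex qlqf has 13 neighbors: mxgz, jzxu, wsnn, wcdf, ojiy, kxob, tfho, slmp, blhv, wjyi, azyk, uwtt, mfdu.
N(azyk) = {qlqf, jzxu, zntf, wcdf, wtln, zsbu, tfho, kkag, blhv, wjyi, jemt, ufwc, mfdu}, |N(azyk)| = 13.
deg(wtln) = 13; N(wtln) = {mxgz, jzxu, wsnn, wcdf, ojiy, kxob, tfho, slmp, blhv, wjyi, azyk, uwtt, mfdu}.
4 parts of sizes [7, 7, 4, 2]; α(G) = 7 = ϑ (perfect).
Numerically 7.0000000.
Lovász sandwich 7 ≤ 7 ≤ 7: collapsed.

7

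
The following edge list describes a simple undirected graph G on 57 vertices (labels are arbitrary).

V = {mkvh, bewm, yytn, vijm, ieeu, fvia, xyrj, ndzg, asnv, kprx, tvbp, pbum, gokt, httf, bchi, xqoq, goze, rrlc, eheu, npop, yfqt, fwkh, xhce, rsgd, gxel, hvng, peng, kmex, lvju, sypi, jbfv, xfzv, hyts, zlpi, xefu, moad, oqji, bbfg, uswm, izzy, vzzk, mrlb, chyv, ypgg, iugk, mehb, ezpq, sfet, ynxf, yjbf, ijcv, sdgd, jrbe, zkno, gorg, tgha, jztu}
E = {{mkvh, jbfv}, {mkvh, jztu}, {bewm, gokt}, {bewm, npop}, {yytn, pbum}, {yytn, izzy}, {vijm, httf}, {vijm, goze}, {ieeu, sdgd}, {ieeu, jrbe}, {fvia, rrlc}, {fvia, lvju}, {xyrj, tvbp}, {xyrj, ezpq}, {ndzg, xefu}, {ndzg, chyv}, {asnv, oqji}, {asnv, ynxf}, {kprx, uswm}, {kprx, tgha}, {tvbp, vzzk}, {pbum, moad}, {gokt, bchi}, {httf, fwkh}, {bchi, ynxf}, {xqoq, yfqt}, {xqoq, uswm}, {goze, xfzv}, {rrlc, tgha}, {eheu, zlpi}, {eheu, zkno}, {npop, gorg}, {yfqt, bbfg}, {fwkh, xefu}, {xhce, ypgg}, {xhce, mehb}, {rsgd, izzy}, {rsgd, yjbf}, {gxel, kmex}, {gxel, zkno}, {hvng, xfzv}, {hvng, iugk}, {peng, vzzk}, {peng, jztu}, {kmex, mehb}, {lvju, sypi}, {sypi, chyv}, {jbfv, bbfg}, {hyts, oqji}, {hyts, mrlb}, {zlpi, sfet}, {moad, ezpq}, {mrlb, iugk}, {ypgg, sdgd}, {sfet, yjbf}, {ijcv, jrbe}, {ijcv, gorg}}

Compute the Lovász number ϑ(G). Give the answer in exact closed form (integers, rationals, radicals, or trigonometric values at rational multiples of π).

57*cos(pi/57)/(cos(pi/57) + 1)

deg(fwkh) = 2; N(fwkh) = {httf, xefu}.
Vertex xefu has 2 neighbors: ndzg, fwkh.
N(xhce) = {ypgg, mehb}, |N(xhce)| = 2.
N(zkno) = {eheu, gxel}, |N(zkno)| = 2.
deg(v) = 2 for all v (|V|=57); connected 2-regular on 57 ⇒ C_{57}.
Distinct eigenvalues (to 5 d.p.): [2.0, 1.98786, 1.95159, 1.89163, 1.80871, 1.70384, 1.57828, 1.43357, 1.27145, 1.0939, 0.90307, 0.70128, 0.49097, 0.27471, 0.05511, -0.16516, -0.38342, -0.59703, -0.80339, -1.0, -1.18447, -1.35456, -1.50821, -1.64356, -1.75895, -1.85299, -1.92454, -1.97272, -1.99696].
Lovász: ϑ = −57(-2*cos(pi/57))/(2+-(-1)*2*cos(pi/57)) = 57*cos(pi/57)/(cos(pi/57) + 1).
ϑ(G) ≈ 28.4783.
Check 28 ≤ 57*cos(pi/57)/(cos(pi/57) + 1) ≤ 29: both strict.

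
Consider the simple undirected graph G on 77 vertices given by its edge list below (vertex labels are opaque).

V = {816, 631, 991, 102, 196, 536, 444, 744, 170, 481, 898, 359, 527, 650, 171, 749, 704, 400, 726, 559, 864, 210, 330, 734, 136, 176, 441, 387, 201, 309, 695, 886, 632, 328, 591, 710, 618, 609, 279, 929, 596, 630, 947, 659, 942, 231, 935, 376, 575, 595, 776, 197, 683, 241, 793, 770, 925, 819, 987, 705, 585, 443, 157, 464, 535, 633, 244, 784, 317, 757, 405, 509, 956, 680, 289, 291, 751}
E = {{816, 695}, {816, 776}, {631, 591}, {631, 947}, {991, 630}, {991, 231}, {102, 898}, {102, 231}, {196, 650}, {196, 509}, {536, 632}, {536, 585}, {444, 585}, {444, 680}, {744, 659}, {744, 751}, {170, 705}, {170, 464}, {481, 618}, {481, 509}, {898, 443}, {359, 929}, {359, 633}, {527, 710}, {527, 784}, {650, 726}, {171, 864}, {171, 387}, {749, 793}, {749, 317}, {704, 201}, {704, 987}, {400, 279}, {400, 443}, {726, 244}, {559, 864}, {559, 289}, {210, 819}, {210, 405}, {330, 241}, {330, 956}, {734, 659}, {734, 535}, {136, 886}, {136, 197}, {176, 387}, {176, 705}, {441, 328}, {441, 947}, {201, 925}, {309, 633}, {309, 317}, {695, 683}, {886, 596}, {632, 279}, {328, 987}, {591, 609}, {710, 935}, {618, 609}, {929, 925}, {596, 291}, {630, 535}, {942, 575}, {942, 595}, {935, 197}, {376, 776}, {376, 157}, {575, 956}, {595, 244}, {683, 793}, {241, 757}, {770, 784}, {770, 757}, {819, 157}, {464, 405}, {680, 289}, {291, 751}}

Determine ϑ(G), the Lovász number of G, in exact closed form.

deg(793) = 2; N(793) = {749, 683}.
N(695) = {816, 683}, |N(695)| = 2.
Vertex 683 has 2 neighbors: 695, 793.
N(886) = {136, 596}, |N(886)| = 2.
77-vertex 2-regular graph: the odd cycle C_{77}.
Distinct eigenvalues (to 4 d.p.): [2.0, 1.9933, 1.9734, 1.9404, 1.8944, 1.8358, 1.765, 1.6825, 1.5888, 1.4845, 1.3703, 1.247, 1.1154, 0.9764, 0.8308, 0.6798, 0.5242, 0.3651, 0.2036, 0.0408, -0.1223, -0.2846, -0.445, -0.6025, -0.7559, -0.9043, -1.0467, -1.1822, -1.3097, -1.4286, -1.5379, -1.637, -1.7252, -1.8019, -1.8667, -1.919, -1.9585, -1.985, -1.9983].
ϑ = −N·λ_min/(λ_max−λ_min) = −77·(-2*cos(pi/77))/(2−(-2*cos(pi/77))) = 77*cos(pi/77)/(cos(pi/77) + 1).
≈ 38.4839735 (to 7 d.p.).
Sandwich: α(G)=38 ≤ ϑ(G)=77*cos(pi/77)/(cos(pi/77) + 1) ≤ χ(Ḡ)=39 (both strict).

77*cos(pi/77)/(cos(pi/77) + 1)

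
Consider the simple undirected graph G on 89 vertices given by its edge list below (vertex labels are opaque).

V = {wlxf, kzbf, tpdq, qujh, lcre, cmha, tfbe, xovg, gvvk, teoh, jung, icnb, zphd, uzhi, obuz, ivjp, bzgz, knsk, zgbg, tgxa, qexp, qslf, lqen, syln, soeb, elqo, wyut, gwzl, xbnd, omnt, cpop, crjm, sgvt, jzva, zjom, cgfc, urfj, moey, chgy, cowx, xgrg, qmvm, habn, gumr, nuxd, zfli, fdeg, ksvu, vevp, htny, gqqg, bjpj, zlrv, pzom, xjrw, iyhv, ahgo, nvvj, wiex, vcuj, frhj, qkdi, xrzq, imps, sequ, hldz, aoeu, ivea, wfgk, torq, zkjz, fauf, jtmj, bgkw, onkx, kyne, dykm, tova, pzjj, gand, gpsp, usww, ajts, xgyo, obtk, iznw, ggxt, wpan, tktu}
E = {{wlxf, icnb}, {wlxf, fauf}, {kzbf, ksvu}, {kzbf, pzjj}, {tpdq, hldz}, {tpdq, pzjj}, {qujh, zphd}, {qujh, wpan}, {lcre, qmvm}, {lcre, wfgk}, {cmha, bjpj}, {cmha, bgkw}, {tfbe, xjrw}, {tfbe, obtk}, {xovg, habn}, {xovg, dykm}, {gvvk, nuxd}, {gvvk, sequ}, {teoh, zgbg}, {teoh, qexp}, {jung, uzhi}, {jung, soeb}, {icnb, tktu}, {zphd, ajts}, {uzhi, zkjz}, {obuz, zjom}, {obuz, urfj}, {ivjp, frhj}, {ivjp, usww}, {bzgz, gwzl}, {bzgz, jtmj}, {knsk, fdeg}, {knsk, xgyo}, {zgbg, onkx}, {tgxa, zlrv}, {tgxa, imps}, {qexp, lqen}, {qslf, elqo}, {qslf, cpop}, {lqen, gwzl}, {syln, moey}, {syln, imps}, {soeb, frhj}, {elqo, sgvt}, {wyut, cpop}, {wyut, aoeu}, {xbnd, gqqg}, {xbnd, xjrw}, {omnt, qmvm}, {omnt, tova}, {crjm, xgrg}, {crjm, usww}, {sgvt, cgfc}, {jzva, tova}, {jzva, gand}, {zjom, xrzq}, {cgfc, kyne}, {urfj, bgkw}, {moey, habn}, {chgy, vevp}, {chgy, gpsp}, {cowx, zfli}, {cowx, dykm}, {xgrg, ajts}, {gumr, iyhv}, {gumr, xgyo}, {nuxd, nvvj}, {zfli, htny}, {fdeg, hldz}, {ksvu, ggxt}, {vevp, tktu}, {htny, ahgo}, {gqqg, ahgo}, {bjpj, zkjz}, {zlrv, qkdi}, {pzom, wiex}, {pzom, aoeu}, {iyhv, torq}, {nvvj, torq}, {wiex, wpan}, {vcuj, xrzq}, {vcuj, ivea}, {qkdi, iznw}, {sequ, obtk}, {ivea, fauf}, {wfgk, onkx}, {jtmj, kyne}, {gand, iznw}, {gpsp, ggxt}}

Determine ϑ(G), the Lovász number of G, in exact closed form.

Vertex usww has 2 neighbors: ivjp, crjm.
Vertex xgrg has 2 neighbors: crjm, ajts.
N(lcre) = {qmvm, wfgk}, |N(lcre)| = 2.
Vertex jung has 2 neighbors: uzhi, soeb.
deg(v) = 2 for all v (|V|=89); this is C_{89}, the 89-cycle.
spec(A) ≈ [2.0, 1.99502, 1.9801, 1.95531, 1.92078, 1.87669, 1.82324, 1.76071, 1.68941, 1.60969, 1.52196, 1.42664, 1.32421, 1.21519, 1.10011, 0.97955, 0.85411, 0.72442, 0.59112, 0.45487, 0.31635, 0.17626, 0.0353, -0.10585, -0.24646, -0.38585, -0.52332, -0.65818, -0.78976, -0.9174, -1.04048, -1.15837, -1.27049, -1.37628, -1.47522, -1.5668, -1.65058, -1.72614, -1.79309, -1.85112, -1.89992, -1.93926, -1.96893, -1.9888, -1.99875] (distinct, 5 d.p.).
With N=89: ϑ(G) = 89·(-(-1)*2*cos(pi/89))/(2−(-2*cos(pi/89))) = 89*cos(pi/89)/(cos(pi/89) + 1).
ϑ(G) ≈ 44.48614.
Check 44 ≤ 89*cos(pi/89)/(cos(pi/89) + 1) ≤ 45: both strict.

89*cos(pi/89)/(cos(pi/89) + 1)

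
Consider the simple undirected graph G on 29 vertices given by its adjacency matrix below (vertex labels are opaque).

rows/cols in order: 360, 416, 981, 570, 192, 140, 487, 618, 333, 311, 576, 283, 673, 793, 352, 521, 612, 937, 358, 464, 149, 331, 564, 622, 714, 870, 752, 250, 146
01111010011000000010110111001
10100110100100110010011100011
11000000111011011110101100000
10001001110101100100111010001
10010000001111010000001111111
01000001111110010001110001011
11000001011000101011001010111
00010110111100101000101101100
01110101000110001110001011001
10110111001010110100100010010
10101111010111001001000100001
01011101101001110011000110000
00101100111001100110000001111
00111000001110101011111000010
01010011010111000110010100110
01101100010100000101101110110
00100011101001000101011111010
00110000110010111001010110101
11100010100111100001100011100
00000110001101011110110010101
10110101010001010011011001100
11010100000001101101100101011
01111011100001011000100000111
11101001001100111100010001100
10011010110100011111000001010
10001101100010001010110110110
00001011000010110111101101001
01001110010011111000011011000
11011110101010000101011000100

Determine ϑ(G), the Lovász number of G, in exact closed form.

Vertex 714 has 14 neighbors: 360, 570, 192, 487, 333, 311, 283, 521, 612, 937, 358, 464, 870, 250.
deg(673) = 14; N(673) = {981, 192, 140, 333, 311, 576, 793, 352, 937, 358, 870, 752, 250, 146}.
deg(333) = 14; N(333) = {416, 981, 570, 140, 618, 283, 673, 612, 937, 358, 564, 714, 870, 146}.
N(464) = {140, 487, 576, 283, 793, 521, 612, 937, 358, 149, 331, 714, 752, 146}, |N(464)| = 14.
G on 29 vertices is 14-regular; Paley(29): SR with (k,λ,μ)=(14,6,7).
A has 3 distinct eigenvalues ≈ [14.0, 2.19258, -3.19258].
Lovász (edge-transitive): ϑ = −29·(-sqrt(29)/2 - 1/2)/((14)−(-sqrt(29)/2 - 1/2)) = sqrt(29).
= 5.38516… (decimal).

sqrt(29)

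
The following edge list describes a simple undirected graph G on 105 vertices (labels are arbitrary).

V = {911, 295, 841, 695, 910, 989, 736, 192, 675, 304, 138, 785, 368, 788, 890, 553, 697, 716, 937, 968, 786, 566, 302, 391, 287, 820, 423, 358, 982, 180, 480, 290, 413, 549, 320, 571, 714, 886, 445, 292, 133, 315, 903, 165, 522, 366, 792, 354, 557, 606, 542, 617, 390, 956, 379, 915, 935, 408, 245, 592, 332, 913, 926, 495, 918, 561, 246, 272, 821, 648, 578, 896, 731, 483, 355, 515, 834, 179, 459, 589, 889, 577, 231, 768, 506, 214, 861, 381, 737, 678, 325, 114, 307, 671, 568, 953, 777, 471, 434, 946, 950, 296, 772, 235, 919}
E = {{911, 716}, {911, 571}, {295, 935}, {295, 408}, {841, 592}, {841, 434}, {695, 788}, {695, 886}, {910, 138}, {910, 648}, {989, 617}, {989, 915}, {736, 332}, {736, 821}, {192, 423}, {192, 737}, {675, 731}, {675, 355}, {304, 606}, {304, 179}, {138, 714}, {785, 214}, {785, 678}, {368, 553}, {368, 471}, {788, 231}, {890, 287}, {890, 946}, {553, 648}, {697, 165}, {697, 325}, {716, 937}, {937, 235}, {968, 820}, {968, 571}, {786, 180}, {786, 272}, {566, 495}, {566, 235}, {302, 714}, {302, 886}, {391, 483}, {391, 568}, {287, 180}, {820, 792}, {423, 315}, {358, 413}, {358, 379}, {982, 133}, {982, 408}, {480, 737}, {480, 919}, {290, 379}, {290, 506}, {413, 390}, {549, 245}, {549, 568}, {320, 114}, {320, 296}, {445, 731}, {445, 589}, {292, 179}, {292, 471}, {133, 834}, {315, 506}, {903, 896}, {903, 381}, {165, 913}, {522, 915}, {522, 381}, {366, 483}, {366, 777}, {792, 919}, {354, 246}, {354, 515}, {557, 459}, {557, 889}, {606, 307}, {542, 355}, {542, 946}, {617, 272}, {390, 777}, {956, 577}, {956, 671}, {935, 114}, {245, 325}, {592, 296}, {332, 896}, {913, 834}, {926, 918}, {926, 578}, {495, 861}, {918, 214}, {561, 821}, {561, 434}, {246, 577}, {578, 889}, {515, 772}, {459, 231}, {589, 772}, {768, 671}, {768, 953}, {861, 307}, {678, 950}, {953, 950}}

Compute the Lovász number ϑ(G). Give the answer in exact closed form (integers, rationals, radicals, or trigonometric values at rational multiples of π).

deg(381) = 2; N(381) = {903, 522}.
N(304) = {606, 179}, |N(304)| = 2.
deg(568) = 2; N(568) = {391, 549}.
deg(506) = 2; N(506) = {290, 315}.
G on 105 vertices is 2-regular; a single 105-cycle (edge-transitive).
Distinct eigenvalues (to 4 d.p.): [2.0, 1.9964, 1.9857, 1.9679, 1.943, 1.9111, 1.8725, 1.8271, 1.7752, 1.7169, 1.6525, 1.5821, 1.5061, 1.4248, 1.3383, 1.247, 1.1512, 1.0514, 0.9477, 0.8407, 0.7307, 0.618, 0.5032, 0.3865, 0.2685, 0.1495, 0.0299, -0.0897, -0.2091, -0.3276, -0.445, -0.5609, -0.6747, -0.7861, -0.8946, -1.0, -1.1018, -1.1996, -1.2932, -1.3821, -1.4661, -1.5448, -1.618, -1.6854, -1.7468, -1.8019, -1.8506, -1.8927, -1.9279, -1.9563, -1.9777, -1.9919, -1.9991].
Lovász (edge-transitive): ϑ = −105·(-2*cos(pi/105))/((2)−(-2*cos(pi/105))) = 105*cos(pi/105)/(cos(pi/105) + 1).
≈ 52.48824872 (to 8 d.p.).
Check 52 ≤ 105*cos(pi/105)/(cos(pi/105) + 1) ≤ 53: both strict.

105*cos(pi/105)/(cos(pi/105) + 1)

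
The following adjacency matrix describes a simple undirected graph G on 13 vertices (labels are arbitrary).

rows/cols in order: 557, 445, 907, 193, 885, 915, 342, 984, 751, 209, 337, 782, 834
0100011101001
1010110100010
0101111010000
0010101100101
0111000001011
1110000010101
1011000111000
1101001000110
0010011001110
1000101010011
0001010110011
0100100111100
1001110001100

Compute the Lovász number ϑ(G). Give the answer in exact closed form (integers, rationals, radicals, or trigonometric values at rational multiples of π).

Vertex 342 has 6 neighbors: 557, 907, 193, 984, 751, 209.
Vertex 984 has 6 neighbors: 557, 445, 193, 342, 337, 782.
deg(885) = 6; N(885) = {445, 907, 193, 209, 782, 834}.
N(557) = {445, 915, 342, 984, 209, 834}, |N(557)| = 6.
Every vertex has degree 6 (N=13); strongly regular (13,6,2,3).
A has 3 distinct eigenvalues ≈ [6.0, 1.30278, -2.30278].
Lovász (edge-transitive): ϑ = −13·(-sqrt(13)/2 - 1/2)/((6)−(-sqrt(13)/2 - 1/2)) = sqrt(13).
≈ 3.6056 (to 4 d.p.).

sqrt(13)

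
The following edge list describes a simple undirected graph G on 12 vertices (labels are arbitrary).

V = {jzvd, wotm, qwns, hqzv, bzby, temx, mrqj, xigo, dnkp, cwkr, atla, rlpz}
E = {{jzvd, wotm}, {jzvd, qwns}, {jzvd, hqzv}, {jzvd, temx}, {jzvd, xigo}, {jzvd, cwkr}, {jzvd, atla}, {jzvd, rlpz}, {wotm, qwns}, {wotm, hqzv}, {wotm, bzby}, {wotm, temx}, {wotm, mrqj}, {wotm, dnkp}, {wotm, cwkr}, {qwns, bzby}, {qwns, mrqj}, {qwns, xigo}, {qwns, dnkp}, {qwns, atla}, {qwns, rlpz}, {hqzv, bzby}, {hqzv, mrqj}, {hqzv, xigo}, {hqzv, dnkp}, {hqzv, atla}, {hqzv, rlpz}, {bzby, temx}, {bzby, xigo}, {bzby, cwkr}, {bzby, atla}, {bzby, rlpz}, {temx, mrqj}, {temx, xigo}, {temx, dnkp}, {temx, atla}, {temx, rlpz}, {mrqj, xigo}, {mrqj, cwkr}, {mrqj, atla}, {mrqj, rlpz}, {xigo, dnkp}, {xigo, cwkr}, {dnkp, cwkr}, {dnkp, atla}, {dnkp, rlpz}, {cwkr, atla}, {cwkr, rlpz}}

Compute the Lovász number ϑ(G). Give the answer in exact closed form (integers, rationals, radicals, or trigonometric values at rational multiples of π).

4

N(mrqj) = {wotm, qwns, hqzv, temx, xigo, cwkr, atla, rlpz}, |N(mrqj)| = 8.
deg(bzby) = 8; N(bzby) = {wotm, qwns, hqzv, temx, xigo, cwkr, atla, rlpz}.
deg(cwkr) = 8; N(cwkr) = {jzvd, wotm, bzby, mrqj, xigo, dnkp, atla, rlpz}.
Vertex hqzv has 8 neighbors: jzvd, wotm, bzby, mrqj, xigo, dnkp, atla, rlpz.
G = K_{4,4,4}: α = 4 = χ(Ḡ), so ϑ = 4.
Numerically 4.00000.
Sandwich: α(G)=4 ≤ ϑ(G)=4 ≤ χ(Ḡ)=4 (collapsed).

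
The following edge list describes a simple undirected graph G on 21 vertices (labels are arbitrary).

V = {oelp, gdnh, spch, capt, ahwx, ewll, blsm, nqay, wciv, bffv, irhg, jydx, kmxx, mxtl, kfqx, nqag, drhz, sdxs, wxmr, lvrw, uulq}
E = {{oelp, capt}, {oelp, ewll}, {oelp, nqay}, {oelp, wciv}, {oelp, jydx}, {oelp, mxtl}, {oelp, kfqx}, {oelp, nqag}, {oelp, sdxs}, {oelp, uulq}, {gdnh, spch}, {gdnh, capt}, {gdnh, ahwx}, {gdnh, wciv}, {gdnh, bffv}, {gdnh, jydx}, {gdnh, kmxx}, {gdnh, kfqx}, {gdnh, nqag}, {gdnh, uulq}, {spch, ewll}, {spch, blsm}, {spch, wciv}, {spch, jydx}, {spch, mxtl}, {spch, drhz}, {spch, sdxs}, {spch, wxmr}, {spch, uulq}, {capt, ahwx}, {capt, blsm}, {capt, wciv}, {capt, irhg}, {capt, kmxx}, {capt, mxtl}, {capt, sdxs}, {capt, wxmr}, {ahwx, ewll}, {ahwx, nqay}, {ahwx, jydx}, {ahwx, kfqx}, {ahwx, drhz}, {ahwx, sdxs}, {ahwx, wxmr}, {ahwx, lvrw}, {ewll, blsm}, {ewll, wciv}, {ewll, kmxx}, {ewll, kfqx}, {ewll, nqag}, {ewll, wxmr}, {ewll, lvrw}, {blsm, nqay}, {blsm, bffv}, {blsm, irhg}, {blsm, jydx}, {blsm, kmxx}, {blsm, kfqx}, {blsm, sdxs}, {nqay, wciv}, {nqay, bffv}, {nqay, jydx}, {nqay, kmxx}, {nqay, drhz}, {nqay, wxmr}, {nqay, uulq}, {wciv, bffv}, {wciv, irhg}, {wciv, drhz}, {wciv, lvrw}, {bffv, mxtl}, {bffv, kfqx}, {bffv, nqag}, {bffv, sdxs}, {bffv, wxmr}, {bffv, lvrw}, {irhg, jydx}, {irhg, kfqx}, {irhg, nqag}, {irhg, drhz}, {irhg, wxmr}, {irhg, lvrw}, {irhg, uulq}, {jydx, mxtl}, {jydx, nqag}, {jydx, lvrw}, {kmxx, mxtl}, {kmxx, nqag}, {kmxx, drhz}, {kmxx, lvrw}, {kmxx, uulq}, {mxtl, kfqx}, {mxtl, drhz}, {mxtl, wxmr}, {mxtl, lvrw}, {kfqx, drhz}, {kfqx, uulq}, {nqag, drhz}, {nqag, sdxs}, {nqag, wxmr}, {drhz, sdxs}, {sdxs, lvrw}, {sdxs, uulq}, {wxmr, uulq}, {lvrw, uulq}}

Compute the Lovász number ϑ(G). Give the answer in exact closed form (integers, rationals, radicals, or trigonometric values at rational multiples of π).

6

Vertex kmxx has 10 neighbors: gdnh, capt, ewll, blsm, nqay, mxtl, nqag, drhz, lvrw, uulq.
deg(nqay) = 10; N(nqay) = {oelp, ahwx, blsm, wciv, bffv, jydx, kmxx, drhz, wxmr, uulq}.
deg(sdxs) = 10; N(sdxs) = {oelp, spch, capt, ahwx, blsm, bffv, nqag, drhz, lvrw, uulq}.
Vertex lvrw has 10 neighbors: ahwx, ewll, wciv, bffv, irhg, jydx, kmxx, mxtl, sdxs, uulq.
G on 21 vertices is 10-regular; Kneser-type, 2-subsets of [7].
Distinct eigenvalues (to 5 d.p.): [10.0, 1.0, -4.0].
ϑ = −N·λ_min/(λ_max−λ_min) = −21·(-4)/(10−(-4)) = 6.
Numerically 6.00000000.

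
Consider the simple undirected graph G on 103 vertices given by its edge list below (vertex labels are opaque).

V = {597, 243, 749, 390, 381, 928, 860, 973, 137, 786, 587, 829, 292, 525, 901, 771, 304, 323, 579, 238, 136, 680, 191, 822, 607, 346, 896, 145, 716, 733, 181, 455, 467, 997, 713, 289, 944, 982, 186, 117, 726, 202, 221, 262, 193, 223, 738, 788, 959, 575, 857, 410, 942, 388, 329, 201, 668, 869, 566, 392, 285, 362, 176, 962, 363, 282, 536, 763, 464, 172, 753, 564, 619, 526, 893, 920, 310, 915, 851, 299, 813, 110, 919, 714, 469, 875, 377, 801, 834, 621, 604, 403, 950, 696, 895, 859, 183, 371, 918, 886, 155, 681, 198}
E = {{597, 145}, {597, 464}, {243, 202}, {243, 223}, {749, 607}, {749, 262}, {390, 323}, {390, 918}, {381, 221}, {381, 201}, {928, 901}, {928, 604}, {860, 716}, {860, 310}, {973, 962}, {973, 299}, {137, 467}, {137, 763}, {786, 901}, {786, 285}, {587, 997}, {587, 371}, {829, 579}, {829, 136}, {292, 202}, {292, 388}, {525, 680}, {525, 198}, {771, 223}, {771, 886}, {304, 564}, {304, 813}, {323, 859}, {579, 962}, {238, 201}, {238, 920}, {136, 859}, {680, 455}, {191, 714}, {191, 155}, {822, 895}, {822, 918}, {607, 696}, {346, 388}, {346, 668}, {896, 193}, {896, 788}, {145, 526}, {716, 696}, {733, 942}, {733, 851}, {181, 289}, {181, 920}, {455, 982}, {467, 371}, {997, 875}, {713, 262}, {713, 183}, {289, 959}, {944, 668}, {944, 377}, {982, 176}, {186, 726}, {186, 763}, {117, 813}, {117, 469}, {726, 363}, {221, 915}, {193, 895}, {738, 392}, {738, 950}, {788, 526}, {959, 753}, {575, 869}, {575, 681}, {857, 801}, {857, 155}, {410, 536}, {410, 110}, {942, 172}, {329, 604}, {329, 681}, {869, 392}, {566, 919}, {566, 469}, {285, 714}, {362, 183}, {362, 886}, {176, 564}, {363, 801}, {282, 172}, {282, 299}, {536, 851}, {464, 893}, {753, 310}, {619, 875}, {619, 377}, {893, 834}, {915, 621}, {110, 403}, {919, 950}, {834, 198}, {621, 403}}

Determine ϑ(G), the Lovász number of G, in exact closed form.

deg(198) = 2; N(198) = {525, 834}.
N(944) = {668, 377}, |N(944)| = 2.
Vertex 117 has 2 neighbors: 813, 469.
deg(753) = 2; N(753) = {959, 310}.
Every vertex has degree 2 (N=103); connected 2-regular on 103 ⇒ C_{103}.
The 52 distinct eigenvalues: [2.0, 1.996, 1.985, 1.967, 1.941, 1.908, 1.868, 1.82, 1.767, 1.706, 1.639, 1.566, 1.488, 1.403, 1.314, 1.22, 1.121, 1.018, 0.911, 0.8, 0.687, 0.571, 0.454, 0.334, 0.213, 0.091, -0.03, -0.152, -0.274, -0.394, -0.513, -0.63, -0.744, -0.856, -0.965, -1.07, -1.171, -1.267, -1.359, -1.446, -1.528, -1.604, -1.673, -1.737, -1.794, -1.845, -1.888, -1.925, -1.955, -1.977, -1.992, -1.999].
λ_max=2, λ_min=-2*cos(pi/103); ϑ = −103·λ_min/(λ_max−λ_min) = 103*cos(pi/103)/(cos(pi/103) + 1).
Numerically 51.488020467.
Sandwich: α(G)=51 ≤ ϑ(G)=103*cos(pi/103)/(cos(pi/103) + 1) ≤ χ(Ḡ)=52 (both strict).

103*cos(pi/103)/(cos(pi/103) + 1)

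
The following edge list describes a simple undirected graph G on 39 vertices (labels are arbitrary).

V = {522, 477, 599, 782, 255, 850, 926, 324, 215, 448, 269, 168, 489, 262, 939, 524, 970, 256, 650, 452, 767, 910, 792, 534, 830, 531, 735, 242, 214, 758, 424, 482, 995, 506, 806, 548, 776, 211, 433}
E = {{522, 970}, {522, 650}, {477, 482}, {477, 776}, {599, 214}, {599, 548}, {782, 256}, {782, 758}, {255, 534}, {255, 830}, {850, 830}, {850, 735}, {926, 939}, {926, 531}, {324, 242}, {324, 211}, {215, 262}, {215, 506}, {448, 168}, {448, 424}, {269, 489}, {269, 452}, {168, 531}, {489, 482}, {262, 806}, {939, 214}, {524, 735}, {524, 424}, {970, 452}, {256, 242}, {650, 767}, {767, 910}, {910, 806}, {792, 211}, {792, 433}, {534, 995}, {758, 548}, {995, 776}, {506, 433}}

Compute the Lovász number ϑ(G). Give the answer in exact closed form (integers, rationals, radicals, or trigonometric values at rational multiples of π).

deg(806) = 2; N(806) = {262, 910}.
Vertex 767 has 2 neighbors: 650, 910.
Vertex 324 has 2 neighbors: 242, 211.
Vertex 758 has 2 neighbors: 782, 548.
deg(v) = 2 for all v (|V|=39); a single 39-cycle (edge-transitive).
spec(A) ≈ [2.0, 1.9741, 1.8971, 1.7709, 1.5989, 1.3854, 1.1361, 0.8574, 0.5564, 0.2411, -0.0805, -0.4001, -0.7092, -1.0, -1.2649, -1.497, -1.6904, -1.84, -1.9419, -1.9935] (distinct, 4 d.p.).
ϑ = −N·λ_min/(λ_max−λ_min) = −39·(-2*cos(pi/39))/(2−(-2*cos(pi/39))) = 39*cos(pi/39)/(cos(pi/39) + 1).
ϑ(G) ≈ 19.4683324.
Check 19 ≤ 39*cos(pi/39)/(cos(pi/39) + 1) ≤ 20: both strict.

39*cos(pi/39)/(cos(pi/39) + 1)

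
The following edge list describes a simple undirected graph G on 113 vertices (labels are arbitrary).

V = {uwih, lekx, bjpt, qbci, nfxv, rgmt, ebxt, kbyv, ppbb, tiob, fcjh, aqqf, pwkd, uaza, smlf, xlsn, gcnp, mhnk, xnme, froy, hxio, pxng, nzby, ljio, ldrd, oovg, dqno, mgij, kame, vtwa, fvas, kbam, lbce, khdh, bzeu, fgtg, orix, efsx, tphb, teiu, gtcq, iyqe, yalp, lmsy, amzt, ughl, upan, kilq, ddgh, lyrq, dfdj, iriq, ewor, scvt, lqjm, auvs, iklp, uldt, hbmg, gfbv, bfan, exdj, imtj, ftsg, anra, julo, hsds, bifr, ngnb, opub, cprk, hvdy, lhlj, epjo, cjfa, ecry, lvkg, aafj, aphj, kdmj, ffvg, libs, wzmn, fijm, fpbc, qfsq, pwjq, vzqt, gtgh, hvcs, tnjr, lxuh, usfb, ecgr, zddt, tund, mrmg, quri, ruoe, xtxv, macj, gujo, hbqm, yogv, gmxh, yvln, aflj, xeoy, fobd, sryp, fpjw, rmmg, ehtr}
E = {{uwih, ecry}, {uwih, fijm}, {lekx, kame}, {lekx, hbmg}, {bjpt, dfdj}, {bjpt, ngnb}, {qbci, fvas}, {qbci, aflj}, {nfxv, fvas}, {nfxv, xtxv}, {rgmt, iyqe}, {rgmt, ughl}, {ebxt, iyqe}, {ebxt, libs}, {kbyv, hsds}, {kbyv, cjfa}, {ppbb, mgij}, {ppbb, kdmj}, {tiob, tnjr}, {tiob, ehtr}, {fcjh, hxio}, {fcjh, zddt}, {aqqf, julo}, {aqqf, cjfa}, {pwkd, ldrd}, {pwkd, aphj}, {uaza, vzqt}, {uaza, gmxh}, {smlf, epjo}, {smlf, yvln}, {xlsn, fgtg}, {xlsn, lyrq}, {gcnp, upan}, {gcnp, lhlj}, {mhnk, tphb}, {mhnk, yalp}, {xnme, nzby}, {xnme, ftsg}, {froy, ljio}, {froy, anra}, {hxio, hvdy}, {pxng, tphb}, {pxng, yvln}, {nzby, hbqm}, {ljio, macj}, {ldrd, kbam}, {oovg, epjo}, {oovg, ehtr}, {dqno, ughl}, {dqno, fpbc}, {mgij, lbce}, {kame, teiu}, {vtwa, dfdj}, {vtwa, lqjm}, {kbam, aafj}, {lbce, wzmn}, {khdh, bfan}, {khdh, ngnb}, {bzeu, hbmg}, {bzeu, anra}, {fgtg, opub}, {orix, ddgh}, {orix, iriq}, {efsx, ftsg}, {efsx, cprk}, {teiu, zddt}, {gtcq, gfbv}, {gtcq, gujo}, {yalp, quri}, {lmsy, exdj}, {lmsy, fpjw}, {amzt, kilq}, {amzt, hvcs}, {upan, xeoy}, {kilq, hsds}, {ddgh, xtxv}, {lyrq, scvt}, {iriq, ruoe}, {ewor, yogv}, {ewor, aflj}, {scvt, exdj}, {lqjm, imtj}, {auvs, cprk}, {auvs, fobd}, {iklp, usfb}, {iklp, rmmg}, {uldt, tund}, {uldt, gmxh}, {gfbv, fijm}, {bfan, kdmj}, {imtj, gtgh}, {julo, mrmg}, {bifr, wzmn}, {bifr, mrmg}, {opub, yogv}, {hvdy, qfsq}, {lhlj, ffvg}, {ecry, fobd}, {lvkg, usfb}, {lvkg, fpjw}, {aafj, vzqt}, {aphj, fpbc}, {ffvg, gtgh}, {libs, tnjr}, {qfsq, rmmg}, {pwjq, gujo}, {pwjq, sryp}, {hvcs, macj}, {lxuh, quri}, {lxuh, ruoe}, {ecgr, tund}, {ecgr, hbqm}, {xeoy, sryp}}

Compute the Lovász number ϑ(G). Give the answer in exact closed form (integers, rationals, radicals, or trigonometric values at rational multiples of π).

113*cos(pi/113)/(cos(pi/113) + 1)

deg(ebxt) = 2; N(ebxt) = {iyqe, libs}.
N(hbqm) = {nzby, ecgr}, |N(hbqm)| = 2.
N(pxng) = {tphb, yvln}, |N(pxng)| = 2.
deg(tphb) = 2; N(tphb) = {mhnk, pxng}.
2-regular, N=113; a single 113-cycle (edge-transitive).
spec(A) ≈ [2.0, 1.997, 1.988, 1.972, 1.951, 1.923, 1.89, 1.85, 1.805, 1.755, 1.699, 1.637, 1.571, 1.5, 1.424, 1.344, 1.259, 1.171, 1.079, 0.984, 0.886, 0.785, 0.681, 0.576, 0.468, 0.359, 0.25, 0.139, 0.028, -0.083, -0.194, -0.305, -0.414, -0.522, -0.629, -0.733, -0.835, -0.935, -1.032, -1.126, -1.216, -1.302, -1.384, -1.462, -1.536, -1.605, -1.669, -1.727, -1.781, -1.829, -1.871, -1.907, -1.938, -1.962, -1.981, -1.993, -1.999] (distinct, 3 d.p.).
ϑ = −N·λ_min/(λ_max−λ_min) = −113·(-2*cos(pi/113))/(2−(-2*cos(pi/113))) = 113*cos(pi/113)/(cos(pi/113) + 1).
Numerically 56.489080889.
Check 56 ≤ 113*cos(pi/113)/(cos(pi/113) + 1) ≤ 57: both strict.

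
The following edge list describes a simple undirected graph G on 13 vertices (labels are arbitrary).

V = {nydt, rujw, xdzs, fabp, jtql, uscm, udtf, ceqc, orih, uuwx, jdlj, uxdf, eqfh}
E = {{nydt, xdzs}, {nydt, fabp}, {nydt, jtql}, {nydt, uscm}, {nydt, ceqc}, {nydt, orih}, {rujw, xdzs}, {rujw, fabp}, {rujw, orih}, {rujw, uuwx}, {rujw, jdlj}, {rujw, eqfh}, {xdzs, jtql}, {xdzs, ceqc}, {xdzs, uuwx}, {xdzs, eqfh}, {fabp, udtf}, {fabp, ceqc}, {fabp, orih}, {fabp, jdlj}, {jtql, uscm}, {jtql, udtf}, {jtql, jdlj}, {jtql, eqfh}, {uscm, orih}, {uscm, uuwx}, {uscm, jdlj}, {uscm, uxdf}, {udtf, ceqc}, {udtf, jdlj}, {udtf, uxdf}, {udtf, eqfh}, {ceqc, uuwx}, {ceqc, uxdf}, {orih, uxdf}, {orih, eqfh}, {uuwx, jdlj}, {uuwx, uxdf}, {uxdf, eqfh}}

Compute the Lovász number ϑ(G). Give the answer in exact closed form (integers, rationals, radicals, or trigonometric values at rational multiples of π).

N(orih) = {nydt, rujw, fabp, uscm, uxdf, eqfh}, |N(orih)| = 6.
deg(udtf) = 6; N(udtf) = {fabp, jtql, ceqc, jdlj, uxdf, eqfh}.
N(ceqc) = {nydt, xdzs, fabp, udtf, uuwx, uxdf}, |N(ceqc)| = 6.
Vertex xdzs has 6 neighbors: nydt, rujw, jtql, ceqc, uuwx, eqfh.
Every vertex has degree 6 (N=13); strongly regular (13,6,2,3).
spec(A) ≈ [6.0, 1.303, -2.303] (distinct, 3 d.p.).
Lovász (edge-transitive): ϑ = −13·(-sqrt(13)/2 - 1/2)/((6)−(-sqrt(13)/2 - 1/2)) = sqrt(13).
Numerically 3.605551275.

sqrt(13)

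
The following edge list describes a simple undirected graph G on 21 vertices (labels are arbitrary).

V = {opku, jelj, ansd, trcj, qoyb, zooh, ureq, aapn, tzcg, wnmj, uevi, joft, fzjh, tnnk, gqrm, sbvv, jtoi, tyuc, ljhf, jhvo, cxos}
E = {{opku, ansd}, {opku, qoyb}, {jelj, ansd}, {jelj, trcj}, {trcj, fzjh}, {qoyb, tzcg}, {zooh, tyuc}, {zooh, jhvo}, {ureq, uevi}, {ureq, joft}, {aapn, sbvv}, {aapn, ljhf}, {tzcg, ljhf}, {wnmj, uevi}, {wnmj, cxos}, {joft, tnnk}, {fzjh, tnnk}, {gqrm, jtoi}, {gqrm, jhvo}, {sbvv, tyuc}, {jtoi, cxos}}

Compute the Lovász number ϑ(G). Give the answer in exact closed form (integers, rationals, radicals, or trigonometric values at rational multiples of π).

21*cos(pi/21)/(cos(pi/21) + 1)

Vertex uevi has 2 neighbors: ureq, wnmj.
Vertex jtoi has 2 neighbors: gqrm, cxos.
deg(joft) = 2; N(joft) = {ureq, tnnk}.
Vertex zooh has 2 neighbors: tyuc, jhvo.
Regular of degree 2 on 21 vertices: a single 21-cycle (edge-transitive).
Distinct eigenvalues (to 3 d.p.): [2.0, 1.911, 1.652, 1.247, 0.731, 0.149, -0.445, -1.0, -1.466, -1.802, -1.978].
ϑ = −N·λ_min/(λ_max−λ_min) = −21·(-2*cos(pi/21))/(2−(-2*cos(pi/21))) = 21*cos(pi/21)/(cos(pi/21) + 1).
ϑ(G) ≈ 10.44103253.
10 ≤ 21*cos(pi/21)/(cos(pi/21) + 1) ≤ 11: both strict.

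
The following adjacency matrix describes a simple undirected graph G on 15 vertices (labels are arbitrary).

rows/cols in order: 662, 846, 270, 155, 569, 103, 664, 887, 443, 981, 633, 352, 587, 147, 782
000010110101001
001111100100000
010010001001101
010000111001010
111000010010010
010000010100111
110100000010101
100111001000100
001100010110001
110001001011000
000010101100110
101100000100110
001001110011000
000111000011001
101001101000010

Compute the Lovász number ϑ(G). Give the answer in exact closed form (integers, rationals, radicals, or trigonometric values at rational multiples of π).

Vertex 662 has 6 neighbors: 569, 664, 887, 981, 352, 782.
N(147) = {155, 569, 103, 633, 352, 782}, |N(147)| = 6.
Vertex 664 has 6 neighbors: 662, 846, 155, 633, 587, 782.
deg(443) = 6; N(443) = {270, 155, 887, 981, 633, 782}.
6-regular, N=15; this is K(6,2), the Kneser graph.
A has 3 distinct eigenvalues ≈ [6.0, 1.0, -3.0].
Lovász: ϑ = −15(-3)/(6+-1*(-3)) = 5.
Numerically 5.0000000.

5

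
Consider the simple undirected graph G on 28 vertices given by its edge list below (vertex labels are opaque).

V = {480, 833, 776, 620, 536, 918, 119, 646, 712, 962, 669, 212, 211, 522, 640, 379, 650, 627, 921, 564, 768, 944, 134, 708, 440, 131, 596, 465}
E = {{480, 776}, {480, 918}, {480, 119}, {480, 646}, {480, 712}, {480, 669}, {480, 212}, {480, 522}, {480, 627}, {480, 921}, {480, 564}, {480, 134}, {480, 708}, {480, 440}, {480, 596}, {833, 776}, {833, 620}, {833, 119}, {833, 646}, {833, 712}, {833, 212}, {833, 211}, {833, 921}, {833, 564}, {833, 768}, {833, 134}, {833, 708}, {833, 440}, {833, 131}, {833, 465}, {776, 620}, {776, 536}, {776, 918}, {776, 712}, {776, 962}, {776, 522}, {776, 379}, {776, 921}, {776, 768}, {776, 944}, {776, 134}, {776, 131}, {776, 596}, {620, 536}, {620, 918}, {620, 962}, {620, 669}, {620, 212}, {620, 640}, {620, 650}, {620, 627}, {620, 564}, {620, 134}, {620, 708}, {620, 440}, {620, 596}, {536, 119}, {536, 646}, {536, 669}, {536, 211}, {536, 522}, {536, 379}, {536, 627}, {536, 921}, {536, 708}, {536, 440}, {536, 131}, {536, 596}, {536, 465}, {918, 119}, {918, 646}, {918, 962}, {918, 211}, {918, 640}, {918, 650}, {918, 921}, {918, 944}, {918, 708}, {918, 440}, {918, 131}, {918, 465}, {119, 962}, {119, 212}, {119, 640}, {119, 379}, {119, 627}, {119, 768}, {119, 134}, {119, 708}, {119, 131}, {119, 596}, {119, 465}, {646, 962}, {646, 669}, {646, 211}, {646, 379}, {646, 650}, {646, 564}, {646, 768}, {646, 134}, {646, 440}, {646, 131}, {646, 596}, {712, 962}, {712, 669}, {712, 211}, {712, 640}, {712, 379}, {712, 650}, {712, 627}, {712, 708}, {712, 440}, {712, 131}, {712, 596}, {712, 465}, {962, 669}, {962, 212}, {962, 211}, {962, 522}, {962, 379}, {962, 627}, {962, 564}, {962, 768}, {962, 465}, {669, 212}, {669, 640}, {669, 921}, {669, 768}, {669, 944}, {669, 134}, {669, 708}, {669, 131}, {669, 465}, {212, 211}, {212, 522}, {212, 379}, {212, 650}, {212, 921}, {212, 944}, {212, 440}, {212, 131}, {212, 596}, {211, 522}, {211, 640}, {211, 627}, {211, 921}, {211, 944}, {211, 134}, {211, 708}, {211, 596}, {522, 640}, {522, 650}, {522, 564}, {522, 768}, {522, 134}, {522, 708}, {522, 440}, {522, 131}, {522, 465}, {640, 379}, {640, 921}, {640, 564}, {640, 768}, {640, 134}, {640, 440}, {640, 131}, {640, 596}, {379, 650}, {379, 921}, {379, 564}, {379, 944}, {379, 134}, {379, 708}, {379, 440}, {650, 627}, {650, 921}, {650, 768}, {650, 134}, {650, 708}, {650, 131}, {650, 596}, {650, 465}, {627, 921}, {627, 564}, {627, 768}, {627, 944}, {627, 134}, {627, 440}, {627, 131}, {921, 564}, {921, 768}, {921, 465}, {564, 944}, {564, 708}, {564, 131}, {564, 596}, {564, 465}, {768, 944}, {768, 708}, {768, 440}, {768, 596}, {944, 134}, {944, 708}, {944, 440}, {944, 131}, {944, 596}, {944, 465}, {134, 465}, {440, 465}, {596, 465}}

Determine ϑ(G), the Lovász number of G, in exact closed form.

7

deg(379) = 15; N(379) = {776, 536, 119, 646, 712, 962, 212, 640, 650, 921, 564, 944, 134, 708, 440}.
deg(708) = 15; N(708) = {480, 833, 620, 536, 918, 119, 712, 669, 211, 522, 379, 650, 564, 768, 944}.
Vertex 119 has 15 neighbors: 480, 833, 536, 918, 962, 212, 640, 379, 627, 768, 134, 708, 131, 596, 465.
Vertex 921 has 15 neighbors: 480, 833, 776, 536, 918, 669, 212, 211, 640, 379, 650, 627, 564, 768, 465.
Every vertex has degree 15 (N=28); Kneser-type, 2-subsets of [8].
spec(A) ≈ [15.0, 1.0, -5.0] (distinct, 4 d.p.).
Lovász: ϑ = −28(-5)/(15+-1*(-5)) = 7.
≈ 7.000000 (to 6 d.p.).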